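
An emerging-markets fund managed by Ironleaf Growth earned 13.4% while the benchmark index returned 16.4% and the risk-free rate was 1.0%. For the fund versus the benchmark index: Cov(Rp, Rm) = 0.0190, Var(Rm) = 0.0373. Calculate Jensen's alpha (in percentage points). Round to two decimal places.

β = Cov / Var = 0.0190 / 0.0373 = 0.5094
E[R] = Rf + β(Rm − Rf) = 1.0% + 0.5094 × (16.4% − 1.0%) = 8.8448%
α = Rp − E[R] = 13.4% − 8.8448% = 4.5552

4.56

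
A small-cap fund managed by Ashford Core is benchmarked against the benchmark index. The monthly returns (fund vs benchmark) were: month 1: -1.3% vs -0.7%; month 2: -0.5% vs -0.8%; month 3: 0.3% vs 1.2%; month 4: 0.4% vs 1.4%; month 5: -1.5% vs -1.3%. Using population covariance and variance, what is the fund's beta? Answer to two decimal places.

0.66

r̄p = -0.5200%,  r̄m = -0.0400%
Cov = Σ(rp − r̄p)(rm − r̄m) / 5 = 0.8152
Var(rm) = Σ(rm − r̄m)² / 5 = 1.2424
β = Cov / Var = 0.8152 / 1.2424 = 0.6561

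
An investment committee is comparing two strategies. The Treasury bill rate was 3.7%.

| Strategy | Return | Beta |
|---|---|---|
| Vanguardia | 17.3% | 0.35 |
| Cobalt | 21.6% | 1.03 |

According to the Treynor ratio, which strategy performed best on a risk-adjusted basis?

Vanguardia: Treynor = (17.3% − 3.7%) / 0.35 = 38.857
Cobalt: Treynor = (21.6% − 3.7%) / 1.03 = 17.379
Highest: Vanguardia (38.857).

Vanguardia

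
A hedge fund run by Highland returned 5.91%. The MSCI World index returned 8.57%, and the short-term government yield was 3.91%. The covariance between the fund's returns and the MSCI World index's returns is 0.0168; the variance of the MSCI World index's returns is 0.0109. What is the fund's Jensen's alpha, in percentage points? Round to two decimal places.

β = Cov / Var = 0.0168 / 0.0109 = 1.5413
E[R] = Rf + β(Rm − Rf) = 3.91% + 1.5413 × (8.57% − 3.91%) = 11.0925%
α = Rp − E[R] = 5.91% − 11.0925% = -5.1825

-5.18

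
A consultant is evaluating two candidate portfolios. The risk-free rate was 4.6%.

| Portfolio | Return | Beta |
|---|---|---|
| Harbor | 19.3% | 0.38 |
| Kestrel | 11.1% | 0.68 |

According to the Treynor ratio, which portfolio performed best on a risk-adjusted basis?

Harbor

Harbor: Treynor = (19.3% − 4.6%) / 0.38 = 38.684
Kestrel: Treynor = (11.1% − 4.6%) / 0.68 = 9.559
Highest: Harbor (38.684).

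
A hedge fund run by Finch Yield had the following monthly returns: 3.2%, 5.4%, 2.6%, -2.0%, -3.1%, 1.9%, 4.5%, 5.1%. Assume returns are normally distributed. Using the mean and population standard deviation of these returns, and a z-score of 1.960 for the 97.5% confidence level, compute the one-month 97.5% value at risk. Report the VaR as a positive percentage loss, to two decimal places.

3.64

μ = (3.2 + 5.4 + 2.6 − 2 − 3.1 + 1.9 + 4.5 + 5.1) / 8 = 17.60 / 8 = 2.2000%
Σ(r − μ)² = (3.2 − 2.2000)² + (5.4 − 2.2000)² + … = 70.9200
population σ = √(70.9200 / 8) = √8.8650 = 2.9774%
VaR = −(μ − z·σ) = −(2.2000 − 1.960 × 2.9774) = −(-3.6357) = 3.6357%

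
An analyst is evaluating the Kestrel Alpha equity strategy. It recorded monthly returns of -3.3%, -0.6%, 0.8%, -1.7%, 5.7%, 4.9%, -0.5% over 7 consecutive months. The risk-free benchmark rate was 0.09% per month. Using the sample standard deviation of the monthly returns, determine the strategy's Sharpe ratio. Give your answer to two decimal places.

r̄ = (-3.3 − 0.6 + 0.8 − 1.7 + 5.7 + 4.9 − 0.5) / 7 = 5.30 / 7 = 0.7571%
Σ(r − r̄)² = (-3.3 − 0.7571)² + (-0.6 − 0.7571)² + … = 67.5171
σ = √[67.5171 / 6] = 3.3545%
Sharpe = (r̄ − rf) / σ = (0.7571 − 0.09) / 3.3545 = 0.6671 / 3.3545 = 0.1989

0.20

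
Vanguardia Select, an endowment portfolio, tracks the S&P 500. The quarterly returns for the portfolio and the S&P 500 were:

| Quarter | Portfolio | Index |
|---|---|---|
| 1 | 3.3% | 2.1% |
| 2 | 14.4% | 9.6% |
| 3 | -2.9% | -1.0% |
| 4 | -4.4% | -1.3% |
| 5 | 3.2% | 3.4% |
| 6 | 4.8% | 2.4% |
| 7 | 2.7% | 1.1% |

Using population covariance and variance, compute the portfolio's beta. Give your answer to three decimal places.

r̄p = 3.0143%,  r̄m = 2.3286%
Cov = Σ(rp − r̄p)(rm − r̄m) / 7 = 18.5753
Var(rm) = Σ(rm − r̄m)² / 7 = 11.4049
β = Cov / Var = 18.5753 / 11.4049 = 1.6287

1.629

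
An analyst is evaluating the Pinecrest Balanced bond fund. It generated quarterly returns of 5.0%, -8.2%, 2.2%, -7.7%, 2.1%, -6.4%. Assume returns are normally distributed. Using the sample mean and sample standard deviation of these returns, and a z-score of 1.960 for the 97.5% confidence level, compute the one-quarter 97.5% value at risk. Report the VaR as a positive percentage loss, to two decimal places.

13.71

μ = (5 − 8.2 + 2.2 − 7.7 + 2.1 − 6.4) / 6 = -2.1667%
Σ(r − μ)² = (5 − (-2.1667))² + (-8.2 − (-2.1667))² + … = 173.5733
σ = √[173.5733 / 5] = 5.8919%
VaR = −(μ − z·σ) = −(-2.1667 − 1.960 × 5.8919) = −(-13.7148) = 13.7148%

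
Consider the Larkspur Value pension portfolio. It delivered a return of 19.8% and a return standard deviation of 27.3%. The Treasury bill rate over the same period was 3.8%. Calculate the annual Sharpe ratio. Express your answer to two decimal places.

Sharpe = (Rp − Rf) / σp = (19.8% − 3.8%) / 27.3% = 16.00% / 27.3% = 0.5861

0.59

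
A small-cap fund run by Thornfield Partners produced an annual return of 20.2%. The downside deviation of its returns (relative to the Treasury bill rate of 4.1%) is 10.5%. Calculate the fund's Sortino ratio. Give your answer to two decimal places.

1.53

Sortino = (Rp − Rf) / σd = (20.2% − 4.1%) / 10.5% = 16.10% / 10.5% = 1.5333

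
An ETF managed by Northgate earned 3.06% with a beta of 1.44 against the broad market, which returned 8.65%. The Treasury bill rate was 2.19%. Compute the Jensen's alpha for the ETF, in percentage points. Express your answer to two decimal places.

CAPM expected return = Rf + β(Rm − Rf) = 2.19% + 1.44 × (8.65% − 2.19%) = 2.19 + 1.44 × 6.46 = 11.4924%
Jensen's α = Rp − E[R] = 3.06% − 11.4924% = -8.4324

-8.43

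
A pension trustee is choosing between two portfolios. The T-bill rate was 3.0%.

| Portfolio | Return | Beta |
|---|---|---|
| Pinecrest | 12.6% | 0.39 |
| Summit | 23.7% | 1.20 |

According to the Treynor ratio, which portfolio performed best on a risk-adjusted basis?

Pinecrest

Pinecrest: Treynor = (12.6% − 3.0%) / 0.39 = 24.615
Summit: Treynor = (23.7% − 3.0%) / 1.20 = 17.250
Highest: Pinecrest (24.615).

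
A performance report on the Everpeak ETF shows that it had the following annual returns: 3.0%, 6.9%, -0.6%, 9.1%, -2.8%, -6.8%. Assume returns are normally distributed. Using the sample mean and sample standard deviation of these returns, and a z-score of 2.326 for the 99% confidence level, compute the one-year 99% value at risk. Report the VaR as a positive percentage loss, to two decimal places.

Mean return μ = 8.80 / 6 = 1.4667%
Sample std dev = √[180.9533 / 5] = 6.0159%
VaR = −(μ − z·σ) = −(1.4667 − 2.326 × 6.0159) = −(-12.5263) = 12.5263%

12.53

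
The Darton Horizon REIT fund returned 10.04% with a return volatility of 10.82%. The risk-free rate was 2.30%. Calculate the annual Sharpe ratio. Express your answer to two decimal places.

Sharpe = (Rp − Rf) / σp = (10.04% − 2.30%) / 10.82% = 7.74% / 10.82% = 0.7153

0.72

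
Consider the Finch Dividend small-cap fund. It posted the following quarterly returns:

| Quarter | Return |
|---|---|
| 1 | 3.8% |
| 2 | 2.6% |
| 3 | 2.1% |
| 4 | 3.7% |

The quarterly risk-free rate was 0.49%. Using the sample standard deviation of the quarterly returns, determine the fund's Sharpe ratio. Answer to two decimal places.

3.07

Mean return r̄ = 12.20 / 4 = 3.0500%
Σ(r − r̄)² = (3.8 − 3.0500)² + (2.6 − 3.0500)² + (2.1 − 3.0500)² + … = 2.0900
sample σ = √(2.0900 / 3) = √0.6967 = 0.8347%
Sharpe = (r̄ − rf) / σ = (3.0500 − 0.49) / 0.8347 = 2.5600 / 0.8347 = 3.0670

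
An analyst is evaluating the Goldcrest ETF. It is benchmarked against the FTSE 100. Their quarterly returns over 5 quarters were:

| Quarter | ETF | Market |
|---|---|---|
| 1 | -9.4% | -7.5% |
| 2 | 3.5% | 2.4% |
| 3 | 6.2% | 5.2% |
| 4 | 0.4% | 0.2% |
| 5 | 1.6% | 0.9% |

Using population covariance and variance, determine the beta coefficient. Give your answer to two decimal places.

1.25

r̄p = 0.4600%,  r̄m = 0.2400%
Cov = Σ(rp − r̄p)(rm − r̄m) / 5 = 22.4216
Var(rm) = Σ(rm − r̄m)² / 5 = 17.9224
β = Cov / Var = 22.4216 / 17.9224 = 1.2510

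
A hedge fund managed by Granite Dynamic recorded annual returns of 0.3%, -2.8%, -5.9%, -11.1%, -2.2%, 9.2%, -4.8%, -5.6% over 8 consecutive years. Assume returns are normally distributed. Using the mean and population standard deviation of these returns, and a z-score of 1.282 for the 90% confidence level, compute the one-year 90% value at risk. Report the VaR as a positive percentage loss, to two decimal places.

9.95

Mean return r̄ = -22.90 / 8 = -2.8625%
Population σ = √[Σ(r − r̄)² / 8] = √[244.2788 / 8] = √30.5349 = 5.5258%
VaR = −(r̄ − z·σ) = −(-2.8625 − 1.282 × 5.5258) = −(-9.9466) = 9.9466%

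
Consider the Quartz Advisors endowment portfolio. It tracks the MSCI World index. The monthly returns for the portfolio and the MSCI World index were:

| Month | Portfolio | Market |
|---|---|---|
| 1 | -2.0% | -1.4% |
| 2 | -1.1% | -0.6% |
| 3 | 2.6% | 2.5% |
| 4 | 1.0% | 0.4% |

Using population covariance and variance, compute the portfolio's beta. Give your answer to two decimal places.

1.20

r̄p = 0.1250%,  r̄m = 0.2250%
Cov = Σ(rp − r̄p)(rm − r̄m) / 4 = 2.5619
Var(rm) = Σ(rm − r̄m)² / 4 = 2.1319
β = Cov / Var = 2.5619 / 2.1319 = 1.2017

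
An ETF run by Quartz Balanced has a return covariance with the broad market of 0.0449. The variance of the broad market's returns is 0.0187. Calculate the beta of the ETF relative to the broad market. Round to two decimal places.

β = Cov(Rp, Rm) / Var(Rm) = 0.0449 / 0.0187 = 2.4011

2.40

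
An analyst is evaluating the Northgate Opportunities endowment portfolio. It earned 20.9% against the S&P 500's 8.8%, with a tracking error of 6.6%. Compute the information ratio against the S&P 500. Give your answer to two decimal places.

IR = (Rp − Rb) / TE = (20.9% − 8.8%) / 6.6% = 12.10% / 6.6% = 1.8333

1.83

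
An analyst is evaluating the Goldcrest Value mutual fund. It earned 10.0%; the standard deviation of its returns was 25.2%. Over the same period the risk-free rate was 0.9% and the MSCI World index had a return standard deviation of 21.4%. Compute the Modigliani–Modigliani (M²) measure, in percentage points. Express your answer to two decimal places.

8.63

Sharpe = (Rp − Rf) / σp = (10.0% − 0.9%) / 25.2% = 0.3611
M² = Rf + Sharpe × σm = 0.9% + 0.3611 × 21.4% = 8.6275%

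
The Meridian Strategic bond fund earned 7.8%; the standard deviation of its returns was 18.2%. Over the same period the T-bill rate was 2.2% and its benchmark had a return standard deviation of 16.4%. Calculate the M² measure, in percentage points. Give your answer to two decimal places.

7.25

Sharpe = (Rp − Rf) / σp = (7.8% − 2.2%) / 18.2% = 0.3077
M² = Rf + Sharpe × σm = 2.2% + 0.3077 × 16.4% = 7.2463%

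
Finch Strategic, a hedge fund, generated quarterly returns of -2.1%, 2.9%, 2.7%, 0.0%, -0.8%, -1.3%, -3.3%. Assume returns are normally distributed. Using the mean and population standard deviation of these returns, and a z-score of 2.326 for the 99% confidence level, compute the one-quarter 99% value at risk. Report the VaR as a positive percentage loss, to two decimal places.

r̄ = (-2.1 + 2.9 + 2.7 + 0 − 0.8 − 1.3 − 3.3) / 7 = -1.90 / 7 = -0.2714%
Population σ = √[Σ(r − r̄)² / 7] = √[32.8143 / 7] = √4.6878 = 2.1651%
VaR = −(r̄ − z·σ) = −(-0.2714 − 2.326 × 2.1651) = −(-5.3074) = 5.3074%

5.31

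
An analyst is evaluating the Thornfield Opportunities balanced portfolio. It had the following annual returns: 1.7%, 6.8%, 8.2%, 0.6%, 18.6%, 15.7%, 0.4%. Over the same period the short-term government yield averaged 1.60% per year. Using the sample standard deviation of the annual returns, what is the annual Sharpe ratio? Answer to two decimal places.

Mean return r̄ = 52.00 / 7 = 7.4286%
Sample std dev = √[323.0543 / 6] = 7.3377%
Sharpe = (r̄ − rf) / σ = (7.4286 − 1.6) / 7.3377 = 5.8286 / 7.3377 = 0.7943

0.79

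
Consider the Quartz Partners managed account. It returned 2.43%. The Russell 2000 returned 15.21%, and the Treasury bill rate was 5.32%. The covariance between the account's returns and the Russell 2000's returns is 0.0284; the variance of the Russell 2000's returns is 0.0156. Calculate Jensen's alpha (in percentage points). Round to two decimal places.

β = Cov / Var = 0.0284 / 0.0156 = 1.8205
E[R] = Rf + β(Rm − Rf) = 5.32% + 1.8205 × (15.21% − 5.32%) = 23.3247%
α = Rp − E[R] = 2.43% − 23.3247% = -20.8947

-20.89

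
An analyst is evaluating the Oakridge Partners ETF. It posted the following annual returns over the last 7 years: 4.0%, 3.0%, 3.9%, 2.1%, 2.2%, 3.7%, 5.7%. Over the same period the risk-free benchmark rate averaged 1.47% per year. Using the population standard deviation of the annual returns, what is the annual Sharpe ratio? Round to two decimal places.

μ = (4 + 3 + 3.9 + 2.1 + 2.2 + 3.7 + 5.7) / 7 = 3.5143%
Population σ = √[Σ(r − μ)² / 7] = √[9.1886 / 7] = √1.3127 = 1.1457%
Sharpe = (μ − rf) / σ = (3.5143 − 1.47) / 1.1457 = 2.0443 / 1.1457 = 1.7843

1.78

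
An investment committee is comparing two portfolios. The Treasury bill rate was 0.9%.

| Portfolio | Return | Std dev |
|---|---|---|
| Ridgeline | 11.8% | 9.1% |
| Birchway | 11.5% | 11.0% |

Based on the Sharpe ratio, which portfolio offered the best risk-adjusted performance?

Ridgeline

Ridgeline: Sharpe ratio = (11.8% − 0.9%) / 9.1% = 1.198
Birchway: Sharpe ratio = (11.5% − 0.9%) / 11.0% = 0.964
Highest: Ridgeline (1.198).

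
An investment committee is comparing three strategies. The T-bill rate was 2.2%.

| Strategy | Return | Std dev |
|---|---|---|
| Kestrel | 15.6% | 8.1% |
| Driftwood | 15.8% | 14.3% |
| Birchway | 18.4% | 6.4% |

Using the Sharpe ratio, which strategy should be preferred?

Birchway

Kestrel: Sharpe ratio = (15.6% − 2.2%) / 8.1% = 1.654
Driftwood: Sharpe ratio = (15.8% − 2.2%) / 14.3% = 0.951
Birchway: Sharpe ratio = (18.4% − 2.2%) / 6.4% = 2.531
Highest: Birchway (2.531).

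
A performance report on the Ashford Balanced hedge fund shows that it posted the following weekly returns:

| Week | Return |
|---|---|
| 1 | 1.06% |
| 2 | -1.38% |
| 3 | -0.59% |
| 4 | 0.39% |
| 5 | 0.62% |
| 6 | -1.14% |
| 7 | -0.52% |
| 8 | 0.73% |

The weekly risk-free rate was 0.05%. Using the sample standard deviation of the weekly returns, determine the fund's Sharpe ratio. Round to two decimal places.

r̄ = (1.06 − 1.38 − 0.59 + 0.39 + 0.62 − 1.14 − 0.52 + 0.73) / 8 = -0.1038%
Sample std dev = √[5.9294 / 7] = 0.9204%
Sharpe = (r̄ − rf) / σ = (-0.1038 − 0.05) / 0.9204 = -0.1538 / 0.9204 = -0.1671

-0.17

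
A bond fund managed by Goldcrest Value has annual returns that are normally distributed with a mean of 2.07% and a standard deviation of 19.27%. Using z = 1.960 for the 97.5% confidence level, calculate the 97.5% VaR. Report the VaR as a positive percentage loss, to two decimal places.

35.70

VaR (as % loss) = −(μ − z·σ) = −(2.07% − 1.960 × 19.27%) = −(-35.6992%) = 35.6992%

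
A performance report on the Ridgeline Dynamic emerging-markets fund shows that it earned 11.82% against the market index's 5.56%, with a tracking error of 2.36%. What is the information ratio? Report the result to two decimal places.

IR = (Rp − Rb) / TE = (11.82% − 5.56%) / 2.36% = 6.26% / 2.36% = 2.6525

2.65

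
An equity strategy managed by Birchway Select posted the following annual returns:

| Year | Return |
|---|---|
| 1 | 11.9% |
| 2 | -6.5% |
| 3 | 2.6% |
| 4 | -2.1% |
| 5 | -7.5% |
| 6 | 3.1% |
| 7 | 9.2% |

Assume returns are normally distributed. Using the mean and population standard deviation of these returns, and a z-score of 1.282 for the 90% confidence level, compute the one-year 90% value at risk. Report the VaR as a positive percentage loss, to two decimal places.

μ = (11.9 − 6.5 + 2.6 − 2.1 − 7.5 + 3.1 + 9.2) / 7 = 10.70 / 7 = 1.5286%
Population σ = √[Σ(r − μ)² / 7] = √[329.1743 / 7] = √47.0249 = 6.8575%
VaR = −(μ − z·σ) = −(1.5286 − 1.282 × 6.8575) = −(-7.2627) = 7.2627%

7.26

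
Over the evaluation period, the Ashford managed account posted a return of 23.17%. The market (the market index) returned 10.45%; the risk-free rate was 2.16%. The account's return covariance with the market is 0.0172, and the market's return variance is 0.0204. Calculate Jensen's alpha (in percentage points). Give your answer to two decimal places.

β = Cov / Var = 0.0172 / 0.0204 = 0.8431
E[R] = Rf + β(Rm − Rf) = 2.16% + 0.8431 × (10.45% − 2.16%) = 9.1493%
α = Rp − E[R] = 23.17% − 9.1493% = 14.0207

14.02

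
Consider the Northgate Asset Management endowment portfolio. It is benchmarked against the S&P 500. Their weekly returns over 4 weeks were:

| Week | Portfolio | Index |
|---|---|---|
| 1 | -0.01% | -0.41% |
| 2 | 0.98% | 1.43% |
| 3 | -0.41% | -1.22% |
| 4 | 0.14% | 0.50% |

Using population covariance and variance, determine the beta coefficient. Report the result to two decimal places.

r̄p = 0.1750%,  r̄m = 0.0750%
Cov = Σ(rp − r̄p)(rm − r̄m) / 4 = 0.4808
Var(rm) = Σ(rm − r̄m)² / 4 = 0.9822
β = Cov / Var = 0.4808 / 0.9822 = 0.4895

0.49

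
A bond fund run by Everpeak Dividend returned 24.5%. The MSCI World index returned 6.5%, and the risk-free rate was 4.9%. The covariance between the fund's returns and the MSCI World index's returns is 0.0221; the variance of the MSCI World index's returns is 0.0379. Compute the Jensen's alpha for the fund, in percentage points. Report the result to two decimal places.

β = Cov / Var = 0.0221 / 0.0379 = 0.5831
E[R] = Rf + β(Rm − Rf) = 4.9% + 0.5831 × (6.5% − 4.9%) = 5.8330%
α = Rp − E[R] = 24.5% − 5.8330% = 18.6670

18.67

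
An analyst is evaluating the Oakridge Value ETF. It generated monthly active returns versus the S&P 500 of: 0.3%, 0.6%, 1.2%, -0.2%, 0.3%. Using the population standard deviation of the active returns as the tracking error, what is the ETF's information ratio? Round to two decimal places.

r̄ = (0.3 + 0.6 + 1.2 − 0.2 + 0.3) / 5 = 0.4400%
Population σ = √[Σ(r − r̄)² / 5] = √[1.0520 / 5] = √0.2104 = 0.4587%
IR = r̄ / tracking error = 0.4400 / 0.4587 = 0.9592

0.96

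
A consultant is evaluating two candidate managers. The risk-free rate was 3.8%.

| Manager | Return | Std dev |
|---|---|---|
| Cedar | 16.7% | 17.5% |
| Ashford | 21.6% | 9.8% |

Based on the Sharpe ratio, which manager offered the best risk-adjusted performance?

Cedar: Sharpe ratio = (16.7% − 3.8%) / 17.5% = 0.737
Ashford: Sharpe ratio = (21.6% − 3.8%) / 9.8% = 1.816
Highest: Ashford (1.816).

Ashford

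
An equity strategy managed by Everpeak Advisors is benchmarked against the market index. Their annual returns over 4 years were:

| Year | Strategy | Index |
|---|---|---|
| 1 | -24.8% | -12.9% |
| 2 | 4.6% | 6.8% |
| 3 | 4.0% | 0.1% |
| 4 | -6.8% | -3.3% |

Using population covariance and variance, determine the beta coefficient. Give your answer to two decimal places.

r̄p = -5.7500%,  r̄m = -2.3250%
Cov = Σ(rp − r̄p)(rm − r̄m) / 4 = 80.1413
Var(rm) = Σ(rm − r̄m)² / 4 = 50.4819
β = Cov / Var = 80.1413 / 50.4819 = 1.5875

1.59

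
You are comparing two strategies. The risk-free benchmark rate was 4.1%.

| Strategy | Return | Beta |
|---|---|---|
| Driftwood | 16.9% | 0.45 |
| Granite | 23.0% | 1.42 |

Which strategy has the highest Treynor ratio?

Driftwood

Driftwood: Treynor = (16.9% − 4.1%) / 0.45 = 28.444
Granite: Treynor = (23.0% − 4.1%) / 1.42 = 13.310
Highest: Driftwood (28.444).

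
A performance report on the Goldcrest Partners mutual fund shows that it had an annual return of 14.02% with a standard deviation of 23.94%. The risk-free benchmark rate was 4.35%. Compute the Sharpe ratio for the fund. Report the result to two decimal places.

0.40

Sharpe = (Rp − Rf) / σp = (14.02% − 4.35%) / 23.94% = 9.67% / 23.94% = 0.4039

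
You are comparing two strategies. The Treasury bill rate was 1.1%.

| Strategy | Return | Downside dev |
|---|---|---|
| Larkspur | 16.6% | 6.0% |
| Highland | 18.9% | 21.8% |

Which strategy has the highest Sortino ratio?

Larkspur: Sortino ratio = (16.6% − 1.1%) / 6.0% = 2.583
Highland: Sortino ratio = (18.9% − 1.1%) / 21.8% = 0.817
Highest: Larkspur (2.583).

Larkspur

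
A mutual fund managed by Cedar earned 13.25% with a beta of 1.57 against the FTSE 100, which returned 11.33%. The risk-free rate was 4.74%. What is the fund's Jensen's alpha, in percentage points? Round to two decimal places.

-1.84

CAPM expected return = Rf + β(Rm − Rf) = 4.74% + 1.57 × (11.33% − 4.74%) = 4.74 + 1.57 × 6.59 = 15.0863%
Jensen's α = Rp − E[R] = 13.25% − 15.0863% = -1.8363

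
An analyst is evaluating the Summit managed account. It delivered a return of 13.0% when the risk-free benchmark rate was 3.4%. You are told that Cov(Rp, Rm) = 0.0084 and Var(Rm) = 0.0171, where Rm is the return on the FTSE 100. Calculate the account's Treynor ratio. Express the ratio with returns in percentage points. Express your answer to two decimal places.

19.54

β = Cov / Var = 0.0084 / 0.0171 = 0.4912
Treynor = (Rp − Rf) / β = (13.0% − 3.4%) / 0.4912 = 9.60 / 0.4912 = 19.5440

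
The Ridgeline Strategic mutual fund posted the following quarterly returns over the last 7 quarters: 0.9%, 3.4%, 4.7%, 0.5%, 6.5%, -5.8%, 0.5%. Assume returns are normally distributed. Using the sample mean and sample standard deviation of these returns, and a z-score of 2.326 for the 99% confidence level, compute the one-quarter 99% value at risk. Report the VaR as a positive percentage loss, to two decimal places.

7.70

r̄ = (0.9 + 3.4 + 4.7 + 0.5 + 6.5 − 5.8 + 0.5) / 7 = 1.5286%
Σ(r − r̄)² = 94.4943; sample σ = √(94.4943/6) = 3.9685%
VaR = −(r̄ − z·σ) = −(1.5286 − 2.326 × 3.9685) = −(-7.7021) = 7.7021%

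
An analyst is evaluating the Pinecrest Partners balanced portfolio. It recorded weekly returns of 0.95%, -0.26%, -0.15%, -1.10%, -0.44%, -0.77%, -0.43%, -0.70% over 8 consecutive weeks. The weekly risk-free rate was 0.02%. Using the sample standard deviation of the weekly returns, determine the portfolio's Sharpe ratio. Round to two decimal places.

r̄ = (0.95 − 0.26 − 0.15 − 1.1 − 0.44 − 0.77 − 0.43 − 0.7) / 8 = -2.900 / 8 = -0.3625%
Sample std dev = √[2.6128 / 7] = 0.6109%
Sharpe = (r̄ − rf) / σ = (-0.3625 − 0.02) / 0.6109 = -0.3825 / 0.6109 = -0.6261

-0.63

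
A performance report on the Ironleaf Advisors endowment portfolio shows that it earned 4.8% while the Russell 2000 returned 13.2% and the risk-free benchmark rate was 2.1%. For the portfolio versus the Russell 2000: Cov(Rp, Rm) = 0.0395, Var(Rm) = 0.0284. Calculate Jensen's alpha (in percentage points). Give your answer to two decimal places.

β = Cov / Var = 0.0395 / 0.0284 = 1.3908
E[R] = Rf + β(Rm − Rf) = 2.1% + 1.3908 × (13.2% − 2.1%) = 17.5379%
α = Rp − E[R] = 4.8% − 17.5379% = -12.7379

-12.74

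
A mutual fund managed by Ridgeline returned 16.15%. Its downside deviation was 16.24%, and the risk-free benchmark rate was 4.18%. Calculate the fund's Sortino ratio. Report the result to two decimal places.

0.74

Sortino = (Rp − Rf) / σd = (16.15% − 4.18%) / 16.24% = 11.97% / 16.24% = 0.7371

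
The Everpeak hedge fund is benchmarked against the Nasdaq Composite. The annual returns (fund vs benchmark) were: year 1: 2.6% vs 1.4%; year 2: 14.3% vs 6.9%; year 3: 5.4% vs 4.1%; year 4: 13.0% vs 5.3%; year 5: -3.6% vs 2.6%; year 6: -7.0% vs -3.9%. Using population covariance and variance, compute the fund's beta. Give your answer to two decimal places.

2.01

r̄p = 4.1167%,  r̄m = 2.7333%
Cov = Σ(rp − r̄p)(rm − r̄m) / 6 = 23.9628
Var(rm) = Σ(rm − r̄m)² / 6 = 11.9356
β = Cov / Var = 23.9628 / 11.9356 = 2.0077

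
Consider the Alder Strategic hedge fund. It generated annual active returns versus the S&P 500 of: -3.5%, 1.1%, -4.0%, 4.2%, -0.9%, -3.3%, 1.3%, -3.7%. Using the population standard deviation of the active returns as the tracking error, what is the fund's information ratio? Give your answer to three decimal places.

r̄ = (-3.5 + 1.1 − 4 + 4.2 − 0.9 − 3.3 + 1.3 − 3.7) / 8 = -1.1000%
Σ(r − r̄)² = 64.5000; population σ = √(64.5000/8) = 2.8395%
IR = r̄ / tracking error = -1.1000 / 2.8395 = -0.3874

-0.387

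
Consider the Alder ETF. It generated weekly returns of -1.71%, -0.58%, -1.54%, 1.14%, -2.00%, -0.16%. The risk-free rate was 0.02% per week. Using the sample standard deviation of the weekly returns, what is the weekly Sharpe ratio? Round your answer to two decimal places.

r̄ = (-1.71 − 0.58 − 1.54 + 1.14 − 2 − 0.16) / 6 = -0.8083%
Sample σ = √[Σ(r − r̄)² / 5] = √[7.0369 / 5] = √1.4074 = 1.1863%
Sharpe = (r̄ − rf) / σ = (-0.8083 − 0.02) / 1.1863 = -0.8283 / 1.1863 = -0.6982

-0.70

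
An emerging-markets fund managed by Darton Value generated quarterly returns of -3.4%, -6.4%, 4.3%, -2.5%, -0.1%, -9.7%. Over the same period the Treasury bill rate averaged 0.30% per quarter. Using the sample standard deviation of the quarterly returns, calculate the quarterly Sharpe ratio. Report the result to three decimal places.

-0.671

Mean return μ = -17.80 / 6 = -2.9667%
Sample σ = √[Σ(r − μ)² / 5] = √[118.5533 / 5] = √23.7107 = 4.8694%
Sharpe = (μ − rf) / σ = (-2.9667 − 0.3) / 4.8694 = -3.2667 / 4.8694 = -0.6709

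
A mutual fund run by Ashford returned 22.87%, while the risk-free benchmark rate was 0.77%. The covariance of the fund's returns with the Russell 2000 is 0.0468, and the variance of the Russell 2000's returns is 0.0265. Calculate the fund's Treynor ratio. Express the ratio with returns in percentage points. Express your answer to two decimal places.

β = Cov / Var = 0.0468 / 0.0265 = 1.7660
Treynor = (Rp − Rf) / β = (22.87% − 0.77%) / 1.7660 = 22.10 / 1.7660 = 12.5142

12.51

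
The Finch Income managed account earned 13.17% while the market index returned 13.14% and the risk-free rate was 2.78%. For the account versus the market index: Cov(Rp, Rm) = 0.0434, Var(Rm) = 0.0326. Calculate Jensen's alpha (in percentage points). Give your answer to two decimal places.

β = Cov / Var = 0.0434 / 0.0326 = 1.3313
E[R] = Rf + β(Rm − Rf) = 2.78% + 1.3313 × (13.14% − 2.78%) = 16.5723%
α = Rp − E[R] = 13.17% − 16.5723% = -3.4023

-3.40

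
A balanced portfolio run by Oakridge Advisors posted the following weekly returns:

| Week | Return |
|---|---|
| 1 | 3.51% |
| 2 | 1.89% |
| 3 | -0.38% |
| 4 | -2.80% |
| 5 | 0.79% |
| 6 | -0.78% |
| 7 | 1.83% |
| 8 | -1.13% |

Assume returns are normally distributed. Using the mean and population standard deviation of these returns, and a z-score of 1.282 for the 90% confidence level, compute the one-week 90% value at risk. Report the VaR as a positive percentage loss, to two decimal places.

r̄ = (3.51 + 1.89 − 0.38 − 2.8 + 0.79 − 0.78 + 1.83 − 1.13) / 8 = 0.3663%
Population σ = √[Σ(r − r̄)² / 8] = √[28.6618 / 8] = √3.5827 = 1.8928%
VaR = −(r̄ − z·σ) = −(0.3663 − 1.282 × 1.8928) = −(-2.0603) = 2.0603%

2.06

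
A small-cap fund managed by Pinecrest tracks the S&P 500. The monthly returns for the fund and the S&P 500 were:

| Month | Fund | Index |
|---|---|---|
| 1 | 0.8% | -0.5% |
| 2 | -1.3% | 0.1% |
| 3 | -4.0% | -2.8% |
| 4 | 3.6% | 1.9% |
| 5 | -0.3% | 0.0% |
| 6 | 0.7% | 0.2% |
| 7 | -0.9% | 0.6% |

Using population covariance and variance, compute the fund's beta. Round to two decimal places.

r̄p = -0.2000%,  r̄m = -0.0714%
Cov = Σ(rp − r̄p)(rm − r̄m) / 7 = 2.4300
Var(rm) = Σ(rm − r̄m)² / 7 = 1.7249
β = Cov / Var = 2.4300 / 1.7249 = 1.4088

1.41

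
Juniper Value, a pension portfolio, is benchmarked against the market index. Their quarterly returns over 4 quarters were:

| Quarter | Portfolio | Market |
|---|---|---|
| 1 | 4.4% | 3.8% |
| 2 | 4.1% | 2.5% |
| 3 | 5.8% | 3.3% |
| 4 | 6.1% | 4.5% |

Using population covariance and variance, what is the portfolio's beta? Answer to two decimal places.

0.78

r̄p = 5.1000%,  r̄m = 3.5250%
Cov = Σ(rp − r̄p)(rm − r̄m) / 4 = 0.4125
Var(rm) = Σ(rm − r̄m)² / 4 = 0.5319
β = Cov / Var = 0.4125 / 0.5319 = 0.7755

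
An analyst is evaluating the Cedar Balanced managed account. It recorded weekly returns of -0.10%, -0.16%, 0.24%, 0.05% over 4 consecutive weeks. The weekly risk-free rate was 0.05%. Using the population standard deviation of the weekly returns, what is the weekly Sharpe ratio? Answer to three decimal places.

-0.275

μ = (-0.1 − 0.16 + 0.24 + 0.05) / 4 = 0.030 / 4 = 0.0075%
Σ(r − μ)² = (-0.1 − 0.0075)² + (-0.16 − 0.0075)² + (0.24 − 0.0075)² + … = 0.0955
population σ = √(0.0955 / 4) = √0.0239 = 0.1546%
Sharpe = (μ − rf) / σ = (0.0075 − 0.05) / 0.1546 = -0.0425 / 0.1546 = -0.2749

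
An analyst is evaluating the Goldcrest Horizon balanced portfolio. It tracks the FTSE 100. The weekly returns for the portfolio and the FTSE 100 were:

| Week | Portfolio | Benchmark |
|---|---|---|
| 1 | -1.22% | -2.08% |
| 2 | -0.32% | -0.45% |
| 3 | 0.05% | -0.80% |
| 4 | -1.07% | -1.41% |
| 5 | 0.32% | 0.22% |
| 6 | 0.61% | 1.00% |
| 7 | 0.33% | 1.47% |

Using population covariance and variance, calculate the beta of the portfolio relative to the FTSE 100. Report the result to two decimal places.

r̄p = -0.1857%,  r̄m = -0.2929%
Cov = Σ(rp − r̄p)(rm − r̄m) / 7 = 0.7050
Var(rm) = Σ(rm − r̄m)² / 7 = 1.3951
β = Cov / Var = 0.7050 / 1.3951 = 0.5053

0.51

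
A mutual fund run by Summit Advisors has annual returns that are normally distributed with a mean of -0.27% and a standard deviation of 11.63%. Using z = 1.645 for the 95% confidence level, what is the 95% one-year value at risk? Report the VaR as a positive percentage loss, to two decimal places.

19.40

VaR (as % loss) = −(μ − z·σ) = −(-0.27% − 1.645 × 11.63%) = −(-19.40135%) = 19.40135%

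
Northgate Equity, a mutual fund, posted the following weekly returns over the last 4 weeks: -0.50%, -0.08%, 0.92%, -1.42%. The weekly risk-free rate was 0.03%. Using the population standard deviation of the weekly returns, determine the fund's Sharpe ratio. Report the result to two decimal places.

r̄ = (-0.5 − 0.08 + 0.92 − 1.42) / 4 = -1.080 / 4 = -0.2700%
Σ(r − r̄)² = (-0.5 − (-0.2700))² + (-0.08 − (-0.2700))² + … = 2.8276
population σ = √(2.8276 / 4) = √0.7069 = 0.8408%
Sharpe = (r̄ − rf) / σ = (-0.2700 − 0.03) / 0.8408 = -0.3000 / 0.8408 = -0.3568

-0.36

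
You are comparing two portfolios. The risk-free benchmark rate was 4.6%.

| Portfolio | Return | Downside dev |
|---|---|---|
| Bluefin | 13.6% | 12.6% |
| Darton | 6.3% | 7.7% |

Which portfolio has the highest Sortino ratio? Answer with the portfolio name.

Bluefin: Sortino ratio = (13.6% − 4.6%) / 12.6% = 0.714
Darton: Sortino ratio = (6.3% − 4.6%) / 7.7% = 0.221
Highest: Bluefin (0.714).

Bluefin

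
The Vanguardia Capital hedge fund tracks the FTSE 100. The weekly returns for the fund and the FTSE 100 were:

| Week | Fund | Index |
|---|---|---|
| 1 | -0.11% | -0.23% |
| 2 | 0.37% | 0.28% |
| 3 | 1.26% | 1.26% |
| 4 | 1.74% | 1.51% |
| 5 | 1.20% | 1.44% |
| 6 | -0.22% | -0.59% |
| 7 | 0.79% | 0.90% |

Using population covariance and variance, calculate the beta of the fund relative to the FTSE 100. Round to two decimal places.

r̄p = 0.7186%,  r̄m = 0.6529%
Cov = Σ(rp − r̄p)(rm − r̄m) / 7 = 0.5184
Var(rm) = Σ(rm − r̄m)² / 7 = 0.6067
β = Cov / Var = 0.5184 / 0.6067 = 0.8545

0.85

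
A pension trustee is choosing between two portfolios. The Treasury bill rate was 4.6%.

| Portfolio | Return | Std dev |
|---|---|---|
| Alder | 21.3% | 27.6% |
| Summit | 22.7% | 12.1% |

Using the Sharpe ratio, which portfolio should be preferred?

Alder: Sharpe ratio = (21.3% − 4.6%) / 27.6% = 0.605
Summit: Sharpe ratio = (22.7% − 4.6%) / 12.1% = 1.496
Highest: Summit (1.496).

Summit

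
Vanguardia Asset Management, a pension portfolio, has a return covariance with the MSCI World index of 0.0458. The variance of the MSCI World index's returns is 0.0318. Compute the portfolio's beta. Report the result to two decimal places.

β = Cov(Rp, Rm) / Var(Rm) = 0.0458 / 0.0318 = 1.4403

1.44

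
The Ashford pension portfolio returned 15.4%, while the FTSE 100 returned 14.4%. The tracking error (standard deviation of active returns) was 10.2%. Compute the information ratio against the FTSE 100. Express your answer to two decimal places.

0.10

IR = (Rp − Rb) / TE = (15.4% − 14.4%) / 10.2% = 1.00% / 10.2% = 0.0980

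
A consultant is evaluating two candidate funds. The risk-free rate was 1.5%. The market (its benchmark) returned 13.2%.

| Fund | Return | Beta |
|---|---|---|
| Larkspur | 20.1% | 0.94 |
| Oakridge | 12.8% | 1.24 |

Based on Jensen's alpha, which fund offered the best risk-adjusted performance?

Larkspur

Larkspur: α = 20.1% − [1.5% + 0.94 × (13.2% − 1.5%)] = 7.602
Oakridge: α = 12.8% − [1.5% + 1.24 × (13.2% − 1.5%)] = -3.208
Highest: Larkspur (7.602).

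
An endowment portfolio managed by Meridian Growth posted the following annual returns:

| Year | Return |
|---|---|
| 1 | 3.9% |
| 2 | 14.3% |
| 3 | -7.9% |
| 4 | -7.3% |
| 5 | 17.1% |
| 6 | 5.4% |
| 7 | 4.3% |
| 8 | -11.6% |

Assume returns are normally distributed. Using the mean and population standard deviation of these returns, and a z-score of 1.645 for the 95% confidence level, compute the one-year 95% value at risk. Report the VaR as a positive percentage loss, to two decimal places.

μ = (3.9 + 14.3 − 7.9 − 7.3 + 17.1 + 5.4 + 4.3 − 11.6) / 8 = 2.2750%
Population std dev = √[768.6150 / 8] = 9.8019%
VaR = −(μ − z·σ) = −(2.2750 − 1.645 × 9.8019) = −(-13.8491) = 13.8491%

13.85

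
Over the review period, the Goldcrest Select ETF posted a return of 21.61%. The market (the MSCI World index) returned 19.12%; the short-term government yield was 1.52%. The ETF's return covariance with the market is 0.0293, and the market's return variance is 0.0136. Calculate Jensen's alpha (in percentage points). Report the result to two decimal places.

-17.83

β = Cov / Var = 0.0293 / 0.0136 = 2.1544
E[R] = Rf + β(Rm − Rf) = 1.52% + 2.1544 × (19.12% − 1.52%) = 39.4374%
α = Rp − E[R] = 21.61% − 39.4374% = -17.8274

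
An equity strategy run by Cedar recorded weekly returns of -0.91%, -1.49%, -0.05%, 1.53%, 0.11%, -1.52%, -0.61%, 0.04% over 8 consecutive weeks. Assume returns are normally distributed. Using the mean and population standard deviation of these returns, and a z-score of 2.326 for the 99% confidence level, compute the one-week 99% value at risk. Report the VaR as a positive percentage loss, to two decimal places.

Mean return r̄ = -2.900 / 8 = -0.3625%
Population std dev = √[7.0366 / 8] = 0.9379%
VaR = −(r̄ − z·σ) = −(-0.3625 − 2.326 × 0.9379) = −(-2.5441) = 2.5441%

2.54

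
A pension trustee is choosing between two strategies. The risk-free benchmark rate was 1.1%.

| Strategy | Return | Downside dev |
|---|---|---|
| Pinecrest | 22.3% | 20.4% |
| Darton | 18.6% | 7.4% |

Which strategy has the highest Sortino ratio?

Pinecrest: Sortino ratio = (22.3% − 1.1%) / 20.4% = 1.039
Darton: Sortino ratio = (18.6% − 1.1%) / 7.4% = 2.365
Highest: Darton (2.365).

Darton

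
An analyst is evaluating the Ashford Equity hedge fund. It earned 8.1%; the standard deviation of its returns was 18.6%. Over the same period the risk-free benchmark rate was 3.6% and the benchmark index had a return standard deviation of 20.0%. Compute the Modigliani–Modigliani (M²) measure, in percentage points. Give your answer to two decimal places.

Sharpe = (Rp − Rf) / σp = (8.1% − 3.6%) / 18.6% = 0.2419
M² = Rf + Sharpe × σm = 3.6% + 0.2419 × 20.0% = 8.4380%

8.44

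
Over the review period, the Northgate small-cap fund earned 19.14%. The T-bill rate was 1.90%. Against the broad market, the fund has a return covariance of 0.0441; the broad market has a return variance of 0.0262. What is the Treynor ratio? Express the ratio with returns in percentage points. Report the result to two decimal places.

β = Cov / Var = 0.0441 / 0.0262 = 1.6832
Treynor = (Rp − Rf) / β = (19.14% − 1.90%) / 1.6832 = 17.24 / 1.6832 = 10.2424

10.24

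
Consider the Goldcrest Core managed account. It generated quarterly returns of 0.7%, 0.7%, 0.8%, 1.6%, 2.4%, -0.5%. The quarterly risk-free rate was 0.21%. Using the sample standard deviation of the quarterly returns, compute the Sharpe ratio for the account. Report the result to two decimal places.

Mean return r̄ = 5.70 / 6 = 0.9500%
Sample std dev = √[4.7750 / 5] = 0.9772%
Sharpe = (r̄ − rf) / σ = (0.9500 − 0.21) / 0.9772 = 0.7400 / 0.9772 = 0.7573

0.76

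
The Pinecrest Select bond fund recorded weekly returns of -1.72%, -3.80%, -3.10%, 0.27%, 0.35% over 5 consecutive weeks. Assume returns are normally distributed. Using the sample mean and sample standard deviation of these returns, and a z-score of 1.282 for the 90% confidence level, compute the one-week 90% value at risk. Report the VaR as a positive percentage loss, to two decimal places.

4.03

Mean return r̄ = -8.000 / 5 = -1.6000%
Sample std dev = √[14.4038 / 4] = 1.8976%
VaR = −(r̄ − z·σ) = −(-1.6000 − 1.282 × 1.8976) = −(-4.0327) = 4.0327%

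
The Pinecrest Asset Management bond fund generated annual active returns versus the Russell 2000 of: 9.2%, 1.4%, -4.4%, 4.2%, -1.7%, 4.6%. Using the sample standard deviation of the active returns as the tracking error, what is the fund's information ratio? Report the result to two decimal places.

r̄ = (9.2 + 1.4 − 4.4 + 4.2 − 1.7 + 4.6) / 6 = 2.2167%
Sample σ = √[Σ(r − r̄)² / 5] = √[118.1683 / 5] = √23.6337 = 4.8615%
IR = r̄ / tracking error = 2.2167 / 4.8615 = 0.4560

0.46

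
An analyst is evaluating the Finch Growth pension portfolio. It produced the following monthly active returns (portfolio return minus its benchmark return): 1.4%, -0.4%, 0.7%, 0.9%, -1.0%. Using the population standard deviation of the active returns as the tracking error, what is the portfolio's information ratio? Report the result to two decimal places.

Mean return r̄ = 1.60 / 5 = 0.3200%
Σ(r − r̄)² = 3.9080; population σ = √(3.9080/5) = 0.8841%
IR = r̄ / tracking error = 0.3200 / 0.8841 = 0.3620

0.36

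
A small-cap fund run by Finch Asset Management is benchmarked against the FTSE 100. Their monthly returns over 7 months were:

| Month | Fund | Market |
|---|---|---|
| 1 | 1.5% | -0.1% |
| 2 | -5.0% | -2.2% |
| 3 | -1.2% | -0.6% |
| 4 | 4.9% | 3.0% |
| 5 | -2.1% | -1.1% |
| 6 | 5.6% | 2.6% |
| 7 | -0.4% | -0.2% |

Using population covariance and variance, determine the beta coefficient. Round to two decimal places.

1.94

r̄p = 0.4714%,  r̄m = 0.2000%
Cov = Σ(rp − r̄p)(rm − r̄m) / 7 = 6.0800
Var(rm) = Σ(rm − r̄m)² / 7 = 3.1343
β = Cov / Var = 6.0800 / 3.1343 = 1.9398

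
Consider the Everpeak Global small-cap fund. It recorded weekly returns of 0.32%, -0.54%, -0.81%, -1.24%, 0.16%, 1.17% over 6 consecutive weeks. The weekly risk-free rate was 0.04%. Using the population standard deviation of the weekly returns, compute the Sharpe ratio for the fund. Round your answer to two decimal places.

μ = (0.32 − 0.54 − 0.81 − 1.24 + 0.16 + 1.17) / 6 = -0.1567%
Population σ = √[Σ(r − μ)² / 6] = √[3.8349 / 6] = √0.6392 = 0.7995%
Sharpe = (μ − rf) / σ = (-0.1567 − 0.04) / 0.7995 = -0.1967 / 0.7995 = -0.2460

-0.25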